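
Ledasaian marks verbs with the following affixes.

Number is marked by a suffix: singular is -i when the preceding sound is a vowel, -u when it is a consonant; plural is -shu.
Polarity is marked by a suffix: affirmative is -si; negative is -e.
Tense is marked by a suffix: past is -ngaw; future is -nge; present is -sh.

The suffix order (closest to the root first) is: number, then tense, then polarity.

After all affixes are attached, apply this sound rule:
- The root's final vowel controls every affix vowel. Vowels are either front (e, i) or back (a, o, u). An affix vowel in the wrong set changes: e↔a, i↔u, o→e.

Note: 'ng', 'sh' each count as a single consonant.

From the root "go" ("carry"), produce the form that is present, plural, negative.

goshusha

Attach number plural -shu → goshu.
Attach tense present -sh → goshush.
Attach polarity negative -e → goshushe.
Apply vowel harmony: goshushe → goshusha.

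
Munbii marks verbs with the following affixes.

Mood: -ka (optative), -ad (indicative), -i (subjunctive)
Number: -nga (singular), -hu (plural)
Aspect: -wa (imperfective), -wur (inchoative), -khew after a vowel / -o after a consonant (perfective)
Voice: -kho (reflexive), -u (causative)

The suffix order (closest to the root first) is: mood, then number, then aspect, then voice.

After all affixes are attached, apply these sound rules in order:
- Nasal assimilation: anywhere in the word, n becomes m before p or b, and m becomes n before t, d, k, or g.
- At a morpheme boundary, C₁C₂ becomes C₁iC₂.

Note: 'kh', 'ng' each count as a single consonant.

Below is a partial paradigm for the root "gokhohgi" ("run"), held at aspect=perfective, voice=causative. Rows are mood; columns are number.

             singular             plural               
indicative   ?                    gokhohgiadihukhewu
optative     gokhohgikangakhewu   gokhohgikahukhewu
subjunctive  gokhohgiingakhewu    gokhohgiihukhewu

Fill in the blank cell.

gokhohgiadingakhewu

Attach mood indicative -ad → gokhohgiad.
Attach number singular -nga → gokhohgiadnga.
Attach aspect perfective -khew (after vowel 'a') → gokhohgiadngakhew.
Attach voice causative -u → gokhohgiadngakhewu.
Nasal assimilation: no change.
Apply epenthesis: gokhohgiadngakhewu → gokhohgiadingakhewu.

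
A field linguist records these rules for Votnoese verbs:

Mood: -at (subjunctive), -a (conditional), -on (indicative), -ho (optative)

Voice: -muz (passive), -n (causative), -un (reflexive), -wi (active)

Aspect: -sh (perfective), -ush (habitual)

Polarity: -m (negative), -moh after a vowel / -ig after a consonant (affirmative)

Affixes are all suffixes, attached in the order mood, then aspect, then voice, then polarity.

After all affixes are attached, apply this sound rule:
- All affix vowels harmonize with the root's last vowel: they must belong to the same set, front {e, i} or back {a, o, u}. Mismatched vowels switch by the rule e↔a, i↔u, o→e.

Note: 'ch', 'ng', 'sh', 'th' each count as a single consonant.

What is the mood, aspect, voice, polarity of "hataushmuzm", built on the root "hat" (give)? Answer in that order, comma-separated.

conditional, habitual, passive, negative

Segment: hat-a-ush-muz-m.
mood: -a → conditional.
aspect: -ush → habitual.
voice: -muz → passive.
polarity: -m → negative.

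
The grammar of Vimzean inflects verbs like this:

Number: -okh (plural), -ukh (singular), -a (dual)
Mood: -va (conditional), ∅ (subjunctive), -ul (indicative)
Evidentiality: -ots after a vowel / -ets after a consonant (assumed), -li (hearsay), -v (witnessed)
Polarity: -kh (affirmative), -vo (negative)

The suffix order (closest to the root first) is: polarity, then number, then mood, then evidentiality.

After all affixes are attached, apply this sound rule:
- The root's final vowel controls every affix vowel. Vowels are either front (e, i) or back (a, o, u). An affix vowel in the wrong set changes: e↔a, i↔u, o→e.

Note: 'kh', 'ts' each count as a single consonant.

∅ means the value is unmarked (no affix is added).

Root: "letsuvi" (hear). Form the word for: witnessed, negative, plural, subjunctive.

letsuviveekhv

Attach polarity negative -vo → letsuvivo.
Attach number plural -okh → letsuvivookh.
mood = subjunctive: zero marking, form stays letsuvivookh.
Attach evidentiality witnessed -v → letsuvivookhv.
Apply vowel harmony: letsuvivookhv → letsuviveekhv.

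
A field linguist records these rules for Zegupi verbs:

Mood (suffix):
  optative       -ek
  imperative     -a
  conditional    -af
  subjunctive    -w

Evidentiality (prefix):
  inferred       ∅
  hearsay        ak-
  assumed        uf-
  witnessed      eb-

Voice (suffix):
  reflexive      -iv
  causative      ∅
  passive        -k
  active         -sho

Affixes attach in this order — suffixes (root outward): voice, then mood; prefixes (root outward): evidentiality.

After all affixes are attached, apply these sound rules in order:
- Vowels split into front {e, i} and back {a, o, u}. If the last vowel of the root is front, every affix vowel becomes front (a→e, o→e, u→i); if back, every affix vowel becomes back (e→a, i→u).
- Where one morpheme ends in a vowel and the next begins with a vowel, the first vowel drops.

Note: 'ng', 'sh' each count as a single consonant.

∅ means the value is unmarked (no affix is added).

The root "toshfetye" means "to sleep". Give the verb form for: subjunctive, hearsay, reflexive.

Attach voice reflexive -iv → toshfetyeiv.
Attach mood subjunctive -w → toshfetyeivw.
Attach evidentiality hearsay ak- → aktoshfetyeivw.
Apply vowel harmony: aktoshfetyeivw → ektoshfetyeivw.
Apply vowel deletion: ektoshfetyeivw → ektoshfetyivw.

ektoshfetyivw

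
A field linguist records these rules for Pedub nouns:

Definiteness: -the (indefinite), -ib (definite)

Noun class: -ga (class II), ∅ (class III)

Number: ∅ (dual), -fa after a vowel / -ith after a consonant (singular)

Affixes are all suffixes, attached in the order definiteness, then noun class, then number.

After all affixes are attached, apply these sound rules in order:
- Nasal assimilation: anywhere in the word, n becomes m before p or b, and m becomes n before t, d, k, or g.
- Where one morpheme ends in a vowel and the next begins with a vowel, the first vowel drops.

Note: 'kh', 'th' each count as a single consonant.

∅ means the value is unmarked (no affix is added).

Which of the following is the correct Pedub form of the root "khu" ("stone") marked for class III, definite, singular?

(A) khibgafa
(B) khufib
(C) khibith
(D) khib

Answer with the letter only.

C

Attach definiteness definite -ib → khuib.
noun class = class III: zero marking, form stays khuib.
Attach number singular -ith (after consonant 'b') → khuibith.
Nasal assimilation: no change.
Apply vowel deletion: khuibith → khibith.
So the correct form is khibith, option (C).
(B) khufib is wrong: it has the affixes in the wrong order.
(D) khib is wrong: it uses dual instead of singular for number.
(A) khibgafa is wrong: it uses class II instead of class III for noun class.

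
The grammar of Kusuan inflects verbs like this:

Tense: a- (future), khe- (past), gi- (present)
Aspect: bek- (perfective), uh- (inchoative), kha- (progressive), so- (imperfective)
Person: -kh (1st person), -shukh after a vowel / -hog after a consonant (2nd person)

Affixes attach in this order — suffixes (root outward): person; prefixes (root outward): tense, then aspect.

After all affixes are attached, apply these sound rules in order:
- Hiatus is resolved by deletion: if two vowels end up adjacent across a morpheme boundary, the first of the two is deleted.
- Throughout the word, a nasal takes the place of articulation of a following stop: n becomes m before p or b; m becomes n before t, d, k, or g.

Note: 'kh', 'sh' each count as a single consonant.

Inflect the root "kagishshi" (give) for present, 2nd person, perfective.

Attach person 2nd person -shukh (after vowel 'i') → kagishshishukh.
Attach tense present gi- → gikagishshishukh.
Attach aspect perfective bek- → bekgikagishshishukh.
Vowel deletion: no change.
Nasal assimilation: no change.

bekgikagishshishukh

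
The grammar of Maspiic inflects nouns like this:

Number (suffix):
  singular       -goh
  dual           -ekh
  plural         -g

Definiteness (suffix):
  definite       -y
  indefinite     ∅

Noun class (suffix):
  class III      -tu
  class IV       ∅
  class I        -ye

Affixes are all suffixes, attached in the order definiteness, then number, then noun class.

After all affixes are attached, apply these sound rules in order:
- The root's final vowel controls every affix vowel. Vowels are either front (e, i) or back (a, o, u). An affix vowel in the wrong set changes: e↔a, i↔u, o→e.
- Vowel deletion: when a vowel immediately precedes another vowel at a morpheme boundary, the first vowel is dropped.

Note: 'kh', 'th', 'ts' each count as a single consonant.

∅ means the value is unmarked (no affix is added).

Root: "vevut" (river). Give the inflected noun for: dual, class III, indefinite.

vevutakhtu

definiteness = indefinite: zero marking, form stays vevut.
Attach number dual -ekh → vevutekh.
Attach noun class class III -tu → vevutekhtu.
Apply vowel harmony: vevutekhtu → vevutakhtu.
Vowel deletion: no change.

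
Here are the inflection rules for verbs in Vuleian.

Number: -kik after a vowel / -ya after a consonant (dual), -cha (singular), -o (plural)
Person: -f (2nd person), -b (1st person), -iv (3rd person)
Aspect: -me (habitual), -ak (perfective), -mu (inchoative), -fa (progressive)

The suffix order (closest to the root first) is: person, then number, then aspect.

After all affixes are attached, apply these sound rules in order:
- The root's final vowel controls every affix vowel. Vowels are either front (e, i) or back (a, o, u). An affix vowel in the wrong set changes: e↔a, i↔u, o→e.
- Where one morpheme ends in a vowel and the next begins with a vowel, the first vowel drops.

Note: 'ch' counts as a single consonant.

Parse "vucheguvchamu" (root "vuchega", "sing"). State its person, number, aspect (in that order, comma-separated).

3rd person, singular, inchoative

Segment: vuchega-iv-cha-mu.
person: -iv → 3rd person.
number: -cha → singular.
aspect: -mu → inchoative.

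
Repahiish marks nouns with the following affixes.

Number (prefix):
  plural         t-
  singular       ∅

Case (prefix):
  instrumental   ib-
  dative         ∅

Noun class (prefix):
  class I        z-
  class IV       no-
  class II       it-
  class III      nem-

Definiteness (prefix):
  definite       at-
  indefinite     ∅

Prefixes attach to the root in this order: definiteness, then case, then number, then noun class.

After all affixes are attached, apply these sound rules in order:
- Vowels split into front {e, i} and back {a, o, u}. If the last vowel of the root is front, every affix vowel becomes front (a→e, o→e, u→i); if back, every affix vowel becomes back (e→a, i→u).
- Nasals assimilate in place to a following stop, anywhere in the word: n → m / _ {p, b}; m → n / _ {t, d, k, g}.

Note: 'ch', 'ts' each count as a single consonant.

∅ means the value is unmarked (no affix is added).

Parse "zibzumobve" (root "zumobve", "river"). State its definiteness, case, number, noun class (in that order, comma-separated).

indefinite, instrumental, singular, class I

Segment: z-ib-zumobve.
definiteness: ∅ → indefinite.
case: ib- → instrumental.
number: ∅ → singular.
noun class: z- → class I.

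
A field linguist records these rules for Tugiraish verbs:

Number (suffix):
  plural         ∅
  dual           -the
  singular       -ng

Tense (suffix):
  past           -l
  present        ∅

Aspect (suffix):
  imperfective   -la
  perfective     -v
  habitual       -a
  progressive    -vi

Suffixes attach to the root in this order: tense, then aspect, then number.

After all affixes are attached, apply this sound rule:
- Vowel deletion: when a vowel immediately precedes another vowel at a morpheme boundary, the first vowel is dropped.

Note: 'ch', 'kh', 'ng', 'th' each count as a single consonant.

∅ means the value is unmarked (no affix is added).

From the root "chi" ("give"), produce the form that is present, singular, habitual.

chang

tense = present: zero marking, form stays chi.
Attach aspect habitual -a → chia.
Attach number singular -ng → chiang.
Apply vowel deletion: chiang → chang.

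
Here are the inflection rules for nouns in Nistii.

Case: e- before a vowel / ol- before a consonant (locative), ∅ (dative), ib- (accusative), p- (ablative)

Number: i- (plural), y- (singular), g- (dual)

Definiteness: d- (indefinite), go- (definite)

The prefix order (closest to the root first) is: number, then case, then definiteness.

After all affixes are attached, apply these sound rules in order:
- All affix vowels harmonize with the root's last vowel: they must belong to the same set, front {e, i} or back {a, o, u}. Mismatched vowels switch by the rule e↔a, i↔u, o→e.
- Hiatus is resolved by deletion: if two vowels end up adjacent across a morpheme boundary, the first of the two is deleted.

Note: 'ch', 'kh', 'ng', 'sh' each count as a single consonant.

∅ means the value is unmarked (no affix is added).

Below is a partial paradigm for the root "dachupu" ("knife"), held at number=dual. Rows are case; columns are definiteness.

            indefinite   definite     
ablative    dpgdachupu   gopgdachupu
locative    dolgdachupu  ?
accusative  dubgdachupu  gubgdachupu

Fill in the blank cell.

Attach number dual g- → gdachupu.
Attach case locative ol- (before consonant 'g') → olgdachupu.
Attach definiteness definite go- → goolgdachupu.
Vowel harmony: no change.
Apply vowel deletion: goolgdachupu → golgdachupu.

golgdachupu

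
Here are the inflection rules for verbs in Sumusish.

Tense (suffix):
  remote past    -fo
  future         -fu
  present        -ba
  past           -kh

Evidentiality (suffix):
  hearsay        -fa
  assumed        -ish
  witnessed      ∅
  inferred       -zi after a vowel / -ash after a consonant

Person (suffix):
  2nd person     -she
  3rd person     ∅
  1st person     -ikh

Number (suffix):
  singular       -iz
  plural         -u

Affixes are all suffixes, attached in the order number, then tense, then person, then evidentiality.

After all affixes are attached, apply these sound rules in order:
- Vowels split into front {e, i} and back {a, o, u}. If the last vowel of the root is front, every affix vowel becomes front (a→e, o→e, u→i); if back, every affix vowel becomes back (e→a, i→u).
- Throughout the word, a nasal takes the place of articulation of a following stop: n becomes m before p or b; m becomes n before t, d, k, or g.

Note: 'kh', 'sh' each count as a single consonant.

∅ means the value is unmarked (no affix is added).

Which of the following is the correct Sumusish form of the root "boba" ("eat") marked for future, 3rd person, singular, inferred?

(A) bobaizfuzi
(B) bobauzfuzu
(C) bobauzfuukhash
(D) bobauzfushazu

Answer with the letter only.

B

Attach number singular -iz → bobaiz.
Attach tense future -fu → bobaizfu.
person = 3rd person: zero marking, form stays bobaizfu.
Attach evidentiality inferred -zi (after vowel 'u') → bobaizfuzi.
Apply vowel harmony: bobaizfuzi → bobauzfuzu.
Nasal assimilation: no change.
So the correct form is bobauzfuzu, option (B).
(C) bobauzfuukhash is wrong: it uses 1st person instead of 3rd person for person.
(D) bobauzfushazu is wrong: it uses 2nd person instead of 3rd person for person.
(A) bobaizfuzi is wrong: it fails to apply the sound rule(s).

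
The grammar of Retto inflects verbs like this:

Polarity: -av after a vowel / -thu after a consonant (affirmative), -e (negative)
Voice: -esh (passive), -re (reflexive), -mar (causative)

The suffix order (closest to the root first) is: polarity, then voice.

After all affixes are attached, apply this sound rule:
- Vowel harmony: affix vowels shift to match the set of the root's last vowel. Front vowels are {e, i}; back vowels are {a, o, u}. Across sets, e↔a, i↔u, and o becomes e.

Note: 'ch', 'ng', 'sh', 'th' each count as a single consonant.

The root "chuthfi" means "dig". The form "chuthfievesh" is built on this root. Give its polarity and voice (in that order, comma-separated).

affirmative, passive

Segment: chuthfi-av-esh.
polarity: -av/thu → affirmative.
voice: -esh → passive.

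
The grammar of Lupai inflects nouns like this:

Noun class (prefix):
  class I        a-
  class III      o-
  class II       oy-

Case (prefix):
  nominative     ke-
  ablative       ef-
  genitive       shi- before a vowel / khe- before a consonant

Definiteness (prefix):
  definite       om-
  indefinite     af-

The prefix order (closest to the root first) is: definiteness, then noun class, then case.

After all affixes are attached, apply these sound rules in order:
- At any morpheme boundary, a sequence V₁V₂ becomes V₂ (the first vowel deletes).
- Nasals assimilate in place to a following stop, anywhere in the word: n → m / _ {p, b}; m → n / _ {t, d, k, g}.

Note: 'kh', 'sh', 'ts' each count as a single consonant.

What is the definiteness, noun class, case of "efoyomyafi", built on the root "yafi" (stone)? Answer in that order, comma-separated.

Segment: ef-oy-om-yafi.
definiteness: om- → definite.
noun class: oy- → class II.
case: ef- → ablative.

definite, class II, ablative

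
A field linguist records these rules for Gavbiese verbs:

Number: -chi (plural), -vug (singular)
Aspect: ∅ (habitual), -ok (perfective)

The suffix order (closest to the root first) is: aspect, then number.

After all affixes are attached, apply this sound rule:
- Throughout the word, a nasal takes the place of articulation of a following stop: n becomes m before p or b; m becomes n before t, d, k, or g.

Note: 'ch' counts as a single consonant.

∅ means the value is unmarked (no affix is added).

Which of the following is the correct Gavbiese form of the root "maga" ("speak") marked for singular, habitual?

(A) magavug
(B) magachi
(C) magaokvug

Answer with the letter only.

A

aspect = habitual: zero marking, form stays maga.
Attach number singular -vug → magavug.
Nasal assimilation: no change.
So the correct form is magavug, option (A).
(B) magachi is wrong: it uses plural instead of singular for number.
(C) magaokvug is wrong: it uses perfective instead of habitual for aspect.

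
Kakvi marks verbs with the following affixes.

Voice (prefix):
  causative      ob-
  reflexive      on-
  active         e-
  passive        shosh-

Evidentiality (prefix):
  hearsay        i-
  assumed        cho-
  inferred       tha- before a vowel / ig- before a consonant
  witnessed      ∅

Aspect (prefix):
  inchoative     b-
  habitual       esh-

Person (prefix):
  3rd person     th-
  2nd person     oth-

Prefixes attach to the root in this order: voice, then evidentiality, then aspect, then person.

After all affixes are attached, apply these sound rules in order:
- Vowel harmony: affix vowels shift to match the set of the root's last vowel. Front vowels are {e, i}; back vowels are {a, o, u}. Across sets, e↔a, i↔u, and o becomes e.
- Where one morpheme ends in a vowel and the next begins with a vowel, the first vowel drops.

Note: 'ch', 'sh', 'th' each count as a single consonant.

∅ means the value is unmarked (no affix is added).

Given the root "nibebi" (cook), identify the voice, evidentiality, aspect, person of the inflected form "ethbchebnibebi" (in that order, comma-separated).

Segment: oth-b-cho-ob-nibebi.
voice: ob- → causative.
evidentiality: cho- → assumed.
aspect: b- → inchoative.
person: oth- → 2nd person.

causative, assumed, inchoative, 2nd person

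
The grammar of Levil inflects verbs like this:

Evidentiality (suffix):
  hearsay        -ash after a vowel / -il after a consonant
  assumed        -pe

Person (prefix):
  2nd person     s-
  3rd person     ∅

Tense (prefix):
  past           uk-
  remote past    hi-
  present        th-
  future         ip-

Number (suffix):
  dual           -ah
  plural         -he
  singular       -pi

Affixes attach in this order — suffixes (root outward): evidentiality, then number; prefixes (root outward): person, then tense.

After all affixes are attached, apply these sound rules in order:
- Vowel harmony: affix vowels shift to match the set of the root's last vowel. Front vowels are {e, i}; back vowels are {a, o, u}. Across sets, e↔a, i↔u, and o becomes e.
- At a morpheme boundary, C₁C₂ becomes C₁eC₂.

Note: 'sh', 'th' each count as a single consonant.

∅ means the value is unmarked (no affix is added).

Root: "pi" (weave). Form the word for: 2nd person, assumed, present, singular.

thesepipepi

Attach person 2nd person s- → spi.
Attach evidentiality assumed -pe → spipe.
Attach tense present th- → thspipe.
Attach number singular -pi → thspipepi.
Vowel harmony: no change.
Apply epenthesis: thspipepi → thesepipepi.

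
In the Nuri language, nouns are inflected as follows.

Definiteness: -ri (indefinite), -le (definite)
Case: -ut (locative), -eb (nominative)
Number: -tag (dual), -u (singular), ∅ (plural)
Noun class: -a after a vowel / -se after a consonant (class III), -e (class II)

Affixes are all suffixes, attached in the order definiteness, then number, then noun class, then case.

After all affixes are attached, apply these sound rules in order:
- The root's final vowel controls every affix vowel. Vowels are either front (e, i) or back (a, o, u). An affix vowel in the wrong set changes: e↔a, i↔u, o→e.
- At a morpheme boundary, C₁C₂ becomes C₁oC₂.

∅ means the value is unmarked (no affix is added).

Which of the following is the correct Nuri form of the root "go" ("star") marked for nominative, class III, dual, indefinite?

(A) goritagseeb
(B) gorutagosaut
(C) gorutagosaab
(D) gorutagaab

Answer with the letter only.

C

Attach definiteness indefinite -ri → gori.
Attach number dual -tag → goritag.
Attach noun class class III -se (after consonant 'g') → goritagse.
Attach case nominative -eb → goritagseeb.
Apply vowel harmony: goritagseeb → gorutagsaab.
Apply epenthesis: gorutagsaab → gorutagosaab.
So the correct form is gorutagosaab, option (C).
(A) goritagseeb is wrong: it fails to apply the sound rule(s).
(B) gorutagosaut is wrong: it uses locative instead of nominative for case.
(D) gorutagaab is wrong: it uses class II instead of class III for noun class.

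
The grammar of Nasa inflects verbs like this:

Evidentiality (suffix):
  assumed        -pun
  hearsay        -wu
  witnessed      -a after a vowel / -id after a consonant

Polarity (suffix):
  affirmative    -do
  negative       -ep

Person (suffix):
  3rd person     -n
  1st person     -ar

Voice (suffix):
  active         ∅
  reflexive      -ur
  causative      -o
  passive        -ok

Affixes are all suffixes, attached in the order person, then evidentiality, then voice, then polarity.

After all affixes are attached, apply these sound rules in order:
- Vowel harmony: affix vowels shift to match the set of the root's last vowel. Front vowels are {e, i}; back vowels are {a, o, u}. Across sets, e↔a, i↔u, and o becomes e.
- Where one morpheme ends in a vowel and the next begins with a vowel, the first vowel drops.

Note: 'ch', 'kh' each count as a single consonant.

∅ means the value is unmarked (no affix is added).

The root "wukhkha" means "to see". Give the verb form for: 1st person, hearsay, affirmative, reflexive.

Attach person 1st person -ar → wukhkhaar.
Attach evidentiality hearsay -wu → wukhkhaarwu.
Attach voice reflexive -ur → wukhkhaarwuur.
Attach polarity affirmative -do → wukhkhaarwuurdo.
Vowel harmony: no change.
Apply vowel deletion: wukhkhaarwuurdo → wukhkharwurdo.

wukhkharwurdo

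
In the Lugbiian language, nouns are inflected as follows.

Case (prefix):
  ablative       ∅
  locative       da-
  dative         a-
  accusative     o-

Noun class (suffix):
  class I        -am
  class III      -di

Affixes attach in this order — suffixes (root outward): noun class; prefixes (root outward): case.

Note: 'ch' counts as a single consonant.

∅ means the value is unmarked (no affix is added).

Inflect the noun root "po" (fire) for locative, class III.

Attach noun class class III -di → podi.
Attach case locative da- → dapodi.

dapodi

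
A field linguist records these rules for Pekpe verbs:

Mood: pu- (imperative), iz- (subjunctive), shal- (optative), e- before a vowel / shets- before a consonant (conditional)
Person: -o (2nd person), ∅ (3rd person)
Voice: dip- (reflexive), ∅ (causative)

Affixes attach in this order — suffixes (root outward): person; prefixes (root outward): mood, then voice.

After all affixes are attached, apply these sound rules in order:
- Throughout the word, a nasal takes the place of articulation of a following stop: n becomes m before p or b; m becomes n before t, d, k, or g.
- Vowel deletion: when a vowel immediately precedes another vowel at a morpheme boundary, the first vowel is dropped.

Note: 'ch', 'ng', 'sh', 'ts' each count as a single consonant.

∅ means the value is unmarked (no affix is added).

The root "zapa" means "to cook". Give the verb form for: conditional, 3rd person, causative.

person = 3rd person: zero marking, form stays zapa.
Attach mood conditional shets- (before consonant 'z') → shetszapa.
voice = causative: zero marking, form stays shetszapa.
Nasal assimilation: no change.
Vowel deletion: no change.

shetszapa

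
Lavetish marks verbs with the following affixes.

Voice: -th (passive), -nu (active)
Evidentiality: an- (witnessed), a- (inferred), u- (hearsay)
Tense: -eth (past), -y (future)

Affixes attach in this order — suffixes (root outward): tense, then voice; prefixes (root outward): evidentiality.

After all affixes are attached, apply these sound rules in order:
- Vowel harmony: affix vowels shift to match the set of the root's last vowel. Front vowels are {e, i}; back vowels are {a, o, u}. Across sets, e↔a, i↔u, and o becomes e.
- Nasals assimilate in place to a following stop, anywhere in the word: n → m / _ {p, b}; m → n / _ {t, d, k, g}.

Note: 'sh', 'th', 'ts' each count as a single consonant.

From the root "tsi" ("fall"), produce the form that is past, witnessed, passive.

entsiethth

Attach tense past -eth → tsieth.
Attach evidentiality witnessed an- → antsieth.
Attach voice passive -th → antsiethth.
Apply vowel harmony: antsiethth → entsiethth.
Nasal assimilation: no change.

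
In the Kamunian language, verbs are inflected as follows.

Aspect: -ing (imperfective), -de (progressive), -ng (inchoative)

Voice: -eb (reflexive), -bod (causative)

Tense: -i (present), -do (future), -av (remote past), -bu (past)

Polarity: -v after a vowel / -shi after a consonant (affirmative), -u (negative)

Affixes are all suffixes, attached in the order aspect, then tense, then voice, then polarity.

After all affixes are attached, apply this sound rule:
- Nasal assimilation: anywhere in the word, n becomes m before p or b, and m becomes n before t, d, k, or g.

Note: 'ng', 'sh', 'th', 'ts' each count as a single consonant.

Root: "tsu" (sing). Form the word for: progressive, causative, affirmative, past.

tsudebubodshi

Attach aspect progressive -de → tsude.
Attach tense past -bu → tsudebu.
Attach voice causative -bod → tsudebubod.
Attach polarity affirmative -shi (after consonant 'd') → tsudebubodshi.
Nasal assimilation: no change.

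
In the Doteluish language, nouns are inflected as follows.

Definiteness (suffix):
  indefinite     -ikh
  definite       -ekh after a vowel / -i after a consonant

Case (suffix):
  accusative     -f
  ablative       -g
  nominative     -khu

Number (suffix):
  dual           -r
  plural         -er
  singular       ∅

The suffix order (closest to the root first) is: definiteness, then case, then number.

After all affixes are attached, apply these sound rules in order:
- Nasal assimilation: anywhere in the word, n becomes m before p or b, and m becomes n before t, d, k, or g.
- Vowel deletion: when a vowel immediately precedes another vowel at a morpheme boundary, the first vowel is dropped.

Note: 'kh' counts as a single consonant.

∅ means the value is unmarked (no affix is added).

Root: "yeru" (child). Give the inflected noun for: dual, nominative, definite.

Attach definiteness definite -ekh (after vowel 'u') → yeruekh.
Attach case nominative -khu → yeruekhkhu.
Attach number dual -r → yeruekhkhur.
Nasal assimilation: no change.
Apply vowel deletion: yeruekhkhur → yerekhkhur.

yerekhkhur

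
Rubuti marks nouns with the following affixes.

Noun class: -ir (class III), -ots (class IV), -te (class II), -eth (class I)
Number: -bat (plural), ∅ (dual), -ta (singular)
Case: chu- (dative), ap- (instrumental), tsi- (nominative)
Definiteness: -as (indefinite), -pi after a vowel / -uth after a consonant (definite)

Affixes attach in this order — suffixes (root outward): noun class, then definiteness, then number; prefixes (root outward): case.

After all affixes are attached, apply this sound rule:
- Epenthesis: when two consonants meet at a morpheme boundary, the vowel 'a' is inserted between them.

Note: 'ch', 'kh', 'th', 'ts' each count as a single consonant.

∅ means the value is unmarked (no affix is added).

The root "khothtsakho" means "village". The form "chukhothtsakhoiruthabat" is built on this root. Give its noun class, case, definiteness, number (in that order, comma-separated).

Segment: chu-khothtsakho-ir-uth-bat.
noun class: -ir → class III.
case: chu- → dative.
definiteness: -pi/uth → definite.
number: -bat → plural.

class III, dative, definite, plural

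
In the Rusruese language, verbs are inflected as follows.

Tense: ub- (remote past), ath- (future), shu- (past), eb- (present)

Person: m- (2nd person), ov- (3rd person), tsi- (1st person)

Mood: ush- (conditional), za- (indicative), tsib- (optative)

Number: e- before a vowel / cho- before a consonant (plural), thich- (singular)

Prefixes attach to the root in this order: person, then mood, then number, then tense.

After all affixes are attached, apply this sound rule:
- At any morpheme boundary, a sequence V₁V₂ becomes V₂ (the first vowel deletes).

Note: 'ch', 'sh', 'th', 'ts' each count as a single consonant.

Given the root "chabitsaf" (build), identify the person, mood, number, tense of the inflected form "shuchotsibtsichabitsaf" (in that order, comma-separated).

Segment: shu-cho-tsib-tsi-chabitsaf.
person: tsi- → 1st person.
mood: tsib- → optative.
number: e/cho- → plural.
tense: shu- → past.

1st person, optative, plural, past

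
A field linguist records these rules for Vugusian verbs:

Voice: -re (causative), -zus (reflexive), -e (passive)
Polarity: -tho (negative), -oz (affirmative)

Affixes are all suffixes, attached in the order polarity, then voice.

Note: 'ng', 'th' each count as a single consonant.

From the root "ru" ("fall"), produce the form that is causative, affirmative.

Attach polarity affirmative -oz → ruoz.
Attach voice causative -re → ruozre.

ruozre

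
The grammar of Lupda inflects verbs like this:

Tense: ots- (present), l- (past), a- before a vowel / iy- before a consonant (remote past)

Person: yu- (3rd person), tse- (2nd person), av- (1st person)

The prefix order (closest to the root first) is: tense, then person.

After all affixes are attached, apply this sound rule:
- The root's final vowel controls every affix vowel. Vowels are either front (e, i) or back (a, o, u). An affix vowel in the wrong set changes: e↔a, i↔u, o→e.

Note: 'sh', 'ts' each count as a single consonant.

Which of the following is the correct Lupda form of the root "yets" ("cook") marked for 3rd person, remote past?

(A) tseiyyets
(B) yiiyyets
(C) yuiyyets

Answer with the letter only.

B

Attach tense remote past iy- (before consonant 'y') → iyyets.
Attach person 3rd person yu- → yuiyyets.
Apply vowel harmony: yuiyyets → yiiyyets.
So the correct form is yiiyyets, option (B).
(A) tseiyyets is wrong: it uses 2nd person instead of 3rd person for person.
(C) yuiyyets is wrong: it fails to apply the sound rule(s).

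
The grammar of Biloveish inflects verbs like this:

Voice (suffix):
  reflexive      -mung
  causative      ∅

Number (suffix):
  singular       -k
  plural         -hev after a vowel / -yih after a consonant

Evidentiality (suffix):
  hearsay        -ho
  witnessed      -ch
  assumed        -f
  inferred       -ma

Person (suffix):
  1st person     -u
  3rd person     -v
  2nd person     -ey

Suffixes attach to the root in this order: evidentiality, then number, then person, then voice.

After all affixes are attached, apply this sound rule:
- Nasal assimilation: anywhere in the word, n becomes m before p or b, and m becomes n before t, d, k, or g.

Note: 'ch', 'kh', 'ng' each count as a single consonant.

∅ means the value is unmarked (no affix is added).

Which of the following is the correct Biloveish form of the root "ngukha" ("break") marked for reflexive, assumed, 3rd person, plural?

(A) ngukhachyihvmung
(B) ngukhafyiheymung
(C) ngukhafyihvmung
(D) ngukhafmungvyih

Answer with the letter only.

C

Attach evidentiality assumed -f → ngukhaf.
Attach number plural -yih (after consonant 'f') → ngukhafyih.
Attach person 3rd person -v → ngukhafyihv.
Attach voice reflexive -mung → ngukhafyihvmung.
Nasal assimilation: no change.
So the correct form is ngukhafyihvmung, option (C).
(B) ngukhafyiheymung is wrong: it uses 2nd person instead of 3rd person for person.
(A) ngukhachyihvmung is wrong: it uses witnessed instead of assumed for evidentiality.
(D) ngukhafmungvyih is wrong: it has the affixes in the wrong order.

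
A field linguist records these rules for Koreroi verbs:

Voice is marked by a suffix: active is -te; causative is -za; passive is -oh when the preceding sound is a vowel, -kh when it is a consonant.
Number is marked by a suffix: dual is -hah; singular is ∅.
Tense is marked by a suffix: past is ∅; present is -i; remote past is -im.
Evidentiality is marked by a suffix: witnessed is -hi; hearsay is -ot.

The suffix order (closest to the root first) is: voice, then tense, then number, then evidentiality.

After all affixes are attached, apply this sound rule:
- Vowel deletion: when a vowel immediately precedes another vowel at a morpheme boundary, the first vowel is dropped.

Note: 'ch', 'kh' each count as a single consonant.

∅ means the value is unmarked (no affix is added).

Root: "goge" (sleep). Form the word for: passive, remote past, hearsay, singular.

Attach voice passive -oh (after vowel 'e') → gogeoh.
Attach tense remote past -im → gogeohim.
number = singular: zero marking, form stays gogeohim.
Attach evidentiality hearsay -ot → gogeohimot.
Apply vowel deletion: gogeohimot → gogohimot.

gogohimot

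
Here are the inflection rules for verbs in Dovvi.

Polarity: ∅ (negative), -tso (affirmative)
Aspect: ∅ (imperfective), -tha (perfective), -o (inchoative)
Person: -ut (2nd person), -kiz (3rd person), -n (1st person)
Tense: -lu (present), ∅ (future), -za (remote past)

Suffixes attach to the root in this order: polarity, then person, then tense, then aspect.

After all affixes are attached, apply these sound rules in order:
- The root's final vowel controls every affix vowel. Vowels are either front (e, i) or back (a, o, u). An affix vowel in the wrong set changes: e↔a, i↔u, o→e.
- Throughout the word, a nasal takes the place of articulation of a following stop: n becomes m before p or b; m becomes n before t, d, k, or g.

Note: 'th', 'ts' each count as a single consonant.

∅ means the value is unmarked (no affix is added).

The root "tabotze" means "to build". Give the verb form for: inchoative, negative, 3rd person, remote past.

polarity = negative: zero marking, form stays tabotze.
Attach person 3rd person -kiz → tabotzekiz.
Attach tense remote past -za → tabotzekizza.
Attach aspect inchoative -o → tabotzekizzao.
Apply vowel harmony: tabotzekizzao → tabotzekizzee.
Nasal assimilation: no change.

tabotzekizzee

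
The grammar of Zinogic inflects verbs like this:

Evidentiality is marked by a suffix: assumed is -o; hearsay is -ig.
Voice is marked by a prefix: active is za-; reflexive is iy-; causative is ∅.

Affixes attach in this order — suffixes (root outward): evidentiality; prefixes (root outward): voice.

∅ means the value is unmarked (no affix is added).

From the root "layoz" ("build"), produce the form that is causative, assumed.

Attach evidentiality assumed -o → layozo.
voice = causative: zero marking, form stays layozo.

layozo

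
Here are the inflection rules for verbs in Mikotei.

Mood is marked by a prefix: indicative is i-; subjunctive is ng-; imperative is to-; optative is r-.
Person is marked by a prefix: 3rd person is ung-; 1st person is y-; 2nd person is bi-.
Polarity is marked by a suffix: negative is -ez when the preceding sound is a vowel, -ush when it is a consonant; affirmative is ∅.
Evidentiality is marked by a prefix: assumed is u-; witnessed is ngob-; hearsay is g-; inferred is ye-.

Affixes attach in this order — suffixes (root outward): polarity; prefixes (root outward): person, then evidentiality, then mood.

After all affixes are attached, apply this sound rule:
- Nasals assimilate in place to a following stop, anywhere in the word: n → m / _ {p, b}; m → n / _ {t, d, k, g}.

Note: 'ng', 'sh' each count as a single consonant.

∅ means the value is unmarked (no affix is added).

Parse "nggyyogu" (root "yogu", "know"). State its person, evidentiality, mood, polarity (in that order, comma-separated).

1st person, hearsay, subjunctive, affirmative

Segment: ng-g-y-yogu.
person: y- → 1st person.
evidentiality: g- → hearsay.
mood: ng- → subjunctive.
polarity: ∅ → affirmative.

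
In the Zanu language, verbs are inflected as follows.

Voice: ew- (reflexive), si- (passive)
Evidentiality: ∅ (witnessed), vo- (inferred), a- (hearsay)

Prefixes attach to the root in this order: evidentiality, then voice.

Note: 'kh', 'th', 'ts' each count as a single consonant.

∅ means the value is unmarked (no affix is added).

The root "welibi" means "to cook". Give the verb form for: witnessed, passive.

siwelibi

evidentiality = witnessed: zero marking, form stays welibi.
Attach voice passive si- → siwelibi.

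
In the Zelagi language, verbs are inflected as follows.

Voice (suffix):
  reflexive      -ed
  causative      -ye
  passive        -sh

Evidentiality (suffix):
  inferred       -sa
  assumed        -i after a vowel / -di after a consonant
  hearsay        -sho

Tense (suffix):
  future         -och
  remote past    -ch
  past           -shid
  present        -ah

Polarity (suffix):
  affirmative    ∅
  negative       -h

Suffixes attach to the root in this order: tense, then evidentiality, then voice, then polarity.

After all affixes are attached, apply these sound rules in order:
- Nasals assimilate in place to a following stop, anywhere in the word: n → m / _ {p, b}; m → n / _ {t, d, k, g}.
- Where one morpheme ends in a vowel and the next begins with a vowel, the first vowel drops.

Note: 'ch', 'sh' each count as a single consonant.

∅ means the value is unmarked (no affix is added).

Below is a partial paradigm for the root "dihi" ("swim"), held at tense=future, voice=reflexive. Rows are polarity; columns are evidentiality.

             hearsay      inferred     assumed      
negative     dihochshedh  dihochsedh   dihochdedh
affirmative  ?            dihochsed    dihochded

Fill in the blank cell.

dihochshed

Attach tense future -och → dihioch.
Attach evidentiality hearsay -sho → dihiochsho.
Attach voice reflexive -ed → dihiochshoed.
polarity = affirmative: zero marking, form stays dihiochshoed.
Nasal assimilation: no change.
Apply vowel deletion: dihiochshoed → dihochshed.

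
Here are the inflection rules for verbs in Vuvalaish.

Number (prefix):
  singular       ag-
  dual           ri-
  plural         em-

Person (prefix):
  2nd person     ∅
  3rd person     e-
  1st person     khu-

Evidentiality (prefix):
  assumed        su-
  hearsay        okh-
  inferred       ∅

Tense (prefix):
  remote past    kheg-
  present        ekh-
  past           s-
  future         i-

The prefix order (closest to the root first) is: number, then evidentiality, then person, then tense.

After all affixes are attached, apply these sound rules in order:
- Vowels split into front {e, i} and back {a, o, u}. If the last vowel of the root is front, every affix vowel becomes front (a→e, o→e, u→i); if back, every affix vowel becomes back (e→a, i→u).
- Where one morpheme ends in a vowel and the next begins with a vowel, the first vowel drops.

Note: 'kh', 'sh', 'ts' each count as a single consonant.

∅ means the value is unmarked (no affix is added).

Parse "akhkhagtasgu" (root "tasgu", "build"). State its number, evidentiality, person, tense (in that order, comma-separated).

singular, inferred, 1st person, present

Segment: ekh-khu-ag-tasgu.
number: ag- → singular.
evidentiality: ∅ → inferred.
person: khu- → 1st person.
tense: ekh- → present.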